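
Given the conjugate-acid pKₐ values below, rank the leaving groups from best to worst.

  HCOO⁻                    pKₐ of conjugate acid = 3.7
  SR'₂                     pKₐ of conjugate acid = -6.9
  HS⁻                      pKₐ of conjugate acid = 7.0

Lower conjugate-acid pKₐ ⇒ weaker base ⇒ better leaving group.
Sorting by the given values: SR'₂ (-6.9), HCOO⁻ (3.7), HS⁻ (7.0).

SR'₂ > HCOO⁻ > HS⁻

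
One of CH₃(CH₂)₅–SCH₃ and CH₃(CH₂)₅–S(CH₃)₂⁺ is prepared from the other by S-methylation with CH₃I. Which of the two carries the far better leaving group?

CH₃(CH₂)₅–S(CH₃)₂⁺

From CH₃(CH₂)₅–SCH₃ the departing group would be RS⁻ (pKₐ(RSH (a thiol)) ≈ 10.5). Moderately basic; rarely leaves without activation.
From CH₃(CH₂)₅–S(CH₃)₂⁺ the leaving group is SR'₂ (pKₐ(R'₂SH⁺) ≈ -7). Neutral; leaves from a sulfonium salt (R–SR'₂⁺).
S-methylation with CH₃I works by allowing neutral dimethyl sulfide, rather than methanethiolate, to depart, making CH₃(CH₂)₅–S(CH₃)₂⁺ enormously more reactive.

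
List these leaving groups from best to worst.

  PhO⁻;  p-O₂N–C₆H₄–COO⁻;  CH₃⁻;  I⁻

I⁻ > p-O₂N–C₆H₄–COO⁻ > PhO⁻ > CH₃⁻

Rank by basicity of the departing species: weakest base leaves most easily.
I⁻: pKₐ(HI) ≈ -10
p-O₂N–C₆H₄–COO⁻: pKₐ(p-nitrobenzoic acid) ≈ 3.4
PhO⁻: pKₐ(C₆H₅OH (phenol)) ≈ 10
CH₃⁻: pKₐ(CH₄) ≈ 48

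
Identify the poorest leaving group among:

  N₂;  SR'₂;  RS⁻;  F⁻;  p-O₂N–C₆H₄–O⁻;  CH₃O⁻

CH₃O⁻

A good leaving group is a weak base: the lower the pKₐ of its conjugate acid, the more readily it departs.
N₂: no meaningful conjugate acid; N₂ departs as an exceptionally stable neutral molecule
SR'₂: pKₐ(R'₂SH⁺) ≈ -7
F⁻: pKₐ(HF) ≈ 3.2
p-O₂N–C₆H₄–O⁻: pKₐ(p-nitrophenol) ≈ 7.2
RS⁻: pKₐ(RSH (a thiol)) ≈ 10.5
CH₃O⁻: pKₐ(CH₃OH) ≈ 15.5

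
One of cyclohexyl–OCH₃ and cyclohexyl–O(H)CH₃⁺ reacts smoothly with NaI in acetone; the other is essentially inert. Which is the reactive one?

cyclohexyl–O(H)CH₃⁺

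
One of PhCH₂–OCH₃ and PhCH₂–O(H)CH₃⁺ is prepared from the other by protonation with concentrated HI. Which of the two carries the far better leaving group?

From PhCH₂–OCH₃ the departing group would be CH₃O⁻ (pKₐ(CH₃OH) ≈ 15.5). Strong base; alkoxides do not leave unassisted.
From PhCH₂–O(H)CH₃⁺ the leaving group is R'OH (pKₐ(R'OH₂⁺) ≈ -2.4). Neutral; leaves from a protonated ether (an oxonium ion, R–O(H)R'⁺).
Protonation with concentrated HI works by allowing neutral methanol, rather than methoxide, to depart, making PhCH₂–O(H)CH₃⁺ enormously more reactive.

PhCH₂–O(H)CH₃⁺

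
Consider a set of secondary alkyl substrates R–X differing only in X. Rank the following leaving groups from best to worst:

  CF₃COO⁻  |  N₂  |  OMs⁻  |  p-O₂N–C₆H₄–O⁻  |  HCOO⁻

Leaving-group ability tracks the stability of the departed species; conjugate-acid pKₐ is the usual yardstick (lower pKₐ → better LG).
N₂: no meaningful conjugate acid; N₂ departs as an exceptionally stable neutral molecule
OMs⁻: pKₐ(CH₃SO₃H (MsOH)) ≈ -1.9
CF₃COO⁻: pKₐ(CF₃COOH) ≈ 0.2 — strongly electron-withdrawing CF₃ stabilises the carboxylate
HCOO⁻: pKₐ(HCOOH) ≈ 3.8 — resonance-stabilised carboxylate
p-O₂N–C₆H₄–O⁻: pKₐ(p-nitrophenol) ≈ 7.2 — nitro group delocalises the charge; the classic chromogenic LG

N₂ > OMs⁻ > CF₃COO⁻ > HCOO⁻ > p-O₂N–C₆H₄–O⁻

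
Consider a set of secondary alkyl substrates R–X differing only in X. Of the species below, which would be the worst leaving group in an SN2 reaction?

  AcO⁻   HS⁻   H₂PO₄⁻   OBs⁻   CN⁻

A good leaving group is a weak base: the lower the pKₐ of its conjugate acid, the more readily it departs.
OBs⁻: pKₐ(p-BrC₆H₄SO₃H) ≈ -2.8
H₂PO₄⁻: pKₐ(H₃PO₄) ≈ 2.1
AcO⁻: pKₐ(CH₃COOH) ≈ 4.8
HS⁻: pKₐ(H₂S) ≈ 7
CN⁻: pKₐ(HCN) ≈ 9.2

CN⁻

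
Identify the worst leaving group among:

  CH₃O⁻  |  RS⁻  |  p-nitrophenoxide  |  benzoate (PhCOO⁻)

The more stable X⁻ (or X) is on its own — i.e. the weaker a base it is — the better a leaving group it makes.
benzoate (PhCOO⁻): pKₐ(C₆H₅COOH) ≈ 4.2
p-nitrophenoxide: pKₐ(p-nitrophenol) ≈ 7.2
RS⁻: pKₐ(RSH (a thiol)) ≈ 10.5
CH₃O⁻: pKₐ(CH₃OH) ≈ 15.5

CH₃O⁻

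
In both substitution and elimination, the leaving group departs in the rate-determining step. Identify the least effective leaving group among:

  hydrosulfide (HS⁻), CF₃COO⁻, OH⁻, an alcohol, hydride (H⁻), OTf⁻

hydride (H⁻)

Rank by basicity of the departing species: weakest base leaves most easily.
OTf⁻: pKₐ(CF₃SO₃H (triflic acid)) ≈ -14
an alcohol: pKₐ(R'OH₂⁺) ≈ -2.4
CF₃COO⁻: pKₐ(CF₃COOH) ≈ 0.2
hydrosulfide (HS⁻): pKₐ(H₂S) ≈ 7
OH⁻: pKₐ(H₂O) ≈ 15.7
hydride (H⁻): pKₐ(H₂) ≈ 36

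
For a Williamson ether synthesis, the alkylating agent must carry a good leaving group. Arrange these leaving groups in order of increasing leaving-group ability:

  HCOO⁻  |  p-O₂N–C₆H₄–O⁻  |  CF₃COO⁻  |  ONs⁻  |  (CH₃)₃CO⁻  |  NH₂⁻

NH₂⁻ < (CH₃)₃CO⁻ < p-O₂N–C₆H₄–O⁻ < HCOO⁻ < CF₃COO⁻ < ONs⁻

Rank by basicity of the departing species: weakest base leaves most easily.
ONs⁻: pKₐ(p-O₂NC₆H₄SO₃H) ≈ -3.5
CF₃COO⁻: pKₐ(CF₃COOH) ≈ 0.2
HCOO⁻: pKₐ(HCOOH) ≈ 3.8
p-O₂N–C₆H₄–O⁻: pKₐ(p-nitrophenol) ≈ 7.2
(CH₃)₃CO⁻: pKₐ(t-BuOH) ≈ 18
NH₂⁻: pKₐ(NH₃) ≈ 38
Reversing gives the worst-to-best order requested.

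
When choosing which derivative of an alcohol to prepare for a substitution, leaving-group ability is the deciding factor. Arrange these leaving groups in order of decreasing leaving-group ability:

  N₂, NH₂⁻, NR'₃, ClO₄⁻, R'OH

N₂ > ClO₄⁻ > R'OH > NR'₃ > NH₂⁻

N₂: no meaningful conjugate acid; N₂ departs as an exceptionally stable neutral molecule
ClO₄⁻: pKₐ(HClO₄) ≈ -10 — extremely weak base; rarely used for safety reasons
R'OH: pKₐ(R'OH₂⁺) ≈ -2.4
NR'₃: pKₐ(R'₃NH⁺) ≈ 10.7 — neutral but still a fairly strong base; Hofmann-elimination LG
NH₂⁻: pKₐ(NH₃) ≈ 38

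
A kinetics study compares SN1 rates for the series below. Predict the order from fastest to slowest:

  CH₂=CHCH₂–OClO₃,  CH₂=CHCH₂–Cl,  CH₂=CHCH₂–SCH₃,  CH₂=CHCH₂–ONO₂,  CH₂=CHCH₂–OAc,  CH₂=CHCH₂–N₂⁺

CH₂=CHCH₂–N₂⁺ > CH₂=CHCH₂–OClO₃ > CH₂=CHCH₂–Cl > CH₂=CHCH₂–ONO₂ > CH₂=CHCH₂–OAc > CH₂=CHCH₂–SCH₃

With the same alkyl group throughout, only the leaving group differentiates the rates.
Leaving-group ability tracks the stability of the departed species; conjugate-acid pKₐ is the usual yardstick (lower pKₐ → better LG).
CH₂=CHCH₂–N₂⁺ loses N₂: no meaningful conjugate acid; N₂ departs as an exceptionally stable neutral molecule
CH₂=CHCH₂–OClO₃ loses ClO₄⁻: pKₐ(HClO₄) ≈ -10
CH₂=CHCH₂–Cl loses Cl⁻: pKₐ(HCl) ≈ -7
CH₂=CHCH₂–ONO₂ loses NO₃⁻: pKₐ(HNO₃) ≈ -1.3
CH₂=CHCH₂–OAc loses AcO⁻: pKₐ(CH₃COOH) ≈ 4.8
CH₂=CHCH₂–SCH₃ loses RS⁻: pKₐ(RSH (a thiol)) ≈ 10.5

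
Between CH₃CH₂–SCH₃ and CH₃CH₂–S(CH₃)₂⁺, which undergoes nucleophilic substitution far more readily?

From CH₃CH₂–SCH₃ the departing group would be RS⁻ (pKₐ(RSH (a thiol)) ≈ 10.5). Moderately basic; rarely leaves without activation.
From CH₃CH₂–S(CH₃)₂⁺ the leaving group is SR'₂ (pKₐ(R'₂SH⁺) ≈ -7). Neutral; leaves from a sulfonium salt (R–SR'₂⁺).
(In practice CH₃CH₂–S(CH₃)₂⁺ is made from CH₃CH₂–SCH₃ by S-methylation with CH₃I, allowing neutral dimethyl sulfide, rather than methanethiolate, to depart.)

CH₃CH₂–S(CH₃)₂⁺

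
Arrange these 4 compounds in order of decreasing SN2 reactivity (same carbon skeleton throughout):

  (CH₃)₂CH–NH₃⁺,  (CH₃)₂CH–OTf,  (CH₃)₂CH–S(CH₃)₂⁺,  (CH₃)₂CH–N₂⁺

With the same alkyl group throughout, only the leaving group differentiates the rates.
Leaving-group ability tracks the stability of the departed species; conjugate-acid pKₐ is the usual yardstick (lower pKₐ → better LG).
(CH₃)₂CH–N₂⁺ loses N₂: no meaningful conjugate acid; N₂ departs as an exceptionally stable neutral molecule
(CH₃)₂CH–OTf loses OTf⁻: pKₐ(CF₃SO₃H (triflic acid)) ≈ -14
(CH₃)₂CH–S(CH₃)₂⁺ loses SR'₂: pKₐ(R'₂SH⁺) ≈ -7
(CH₃)₂CH–NH₃⁺ loses NH₃: pKₐ(NH₄⁺) ≈ 9.2

(CH₃)₂CH–N₂⁺ > (CH₃)₂CH–OTf > (CH₃)₂CH–S(CH₃)₂⁺ > (CH₃)₂CH–NH₃⁺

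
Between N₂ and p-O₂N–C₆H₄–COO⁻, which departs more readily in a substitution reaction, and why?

N₂ is the better leaving group.
N₂ is the ultimate leaving group — it departs as an exceptionally stable neutral molecule, whereas p-O₂N–C₆H₄–COO⁻ (pKₐ(p-nitrobenzoic acid) ≈ 3.4) is far more basic.

N₂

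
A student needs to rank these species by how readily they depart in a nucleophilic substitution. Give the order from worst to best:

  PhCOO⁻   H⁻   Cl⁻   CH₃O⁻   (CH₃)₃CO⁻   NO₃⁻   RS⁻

Cl⁻: pKₐ(HCl) ≈ -7
NO₃⁻: pKₐ(HNO₃) ≈ -1.3
PhCOO⁻: pKₐ(C₆H₅COOH) ≈ 4.2
RS⁻: pKₐ(RSH (a thiol)) ≈ 10.5 — moderately basic; rarely leaves without activation
CH₃O⁻: pKₐ(CH₃OH) ≈ 15.5 — strong base; alkoxides do not leave unassisted
(CH₃)₃CO⁻: pKₐ(t-BuOH) ≈ 18
H⁻: pKₐ(H₂) ≈ 36
Listed from poorest to best leaving group as asked.

H⁻ < (CH₃)₃CO⁻ < CH₃O⁻ < RS⁻ < PhCOO⁻ < NO₃⁻ < Cl⁻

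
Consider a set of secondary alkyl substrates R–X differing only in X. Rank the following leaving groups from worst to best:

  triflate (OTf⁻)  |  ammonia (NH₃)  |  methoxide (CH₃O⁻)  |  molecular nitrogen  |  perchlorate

methoxide (CH₃O⁻) < ammonia (NH₃) < perchlorate < triflate (OTf⁻) < molecular nitrogen

Rank by basicity of the departing species: weakest base leaves most easily.
molecular nitrogen: no meaningful conjugate acid; N₂ departs as an exceptionally stable neutral molecule
triflate (OTf⁻): pKₐ(CF₃SO₃H (triflic acid)) ≈ -14 — charge spread over three oxygens and a CF₃ group; the premier leaving group in synthesis
perchlorate: pKₐ(HClO₄) ≈ -10 — extremely weak base; rarely used for safety reasons
ammonia (NH₃): pKₐ(NH₄⁺) ≈ 9.2 — neutral but moderately basic; leaves from R–NH₃⁺
methoxide (CH₃O⁻): pKₐ(CH₃OH) ≈ 15.5 — strong base; alkoxides do not leave unassisted
The question asks for worst first, so the sequence is read in increasing leaving-group ability.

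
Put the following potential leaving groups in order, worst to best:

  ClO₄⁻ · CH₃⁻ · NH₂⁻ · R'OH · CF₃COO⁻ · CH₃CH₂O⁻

CH₃⁻ < NH₂⁻ < CH₃CH₂O⁻ < CF₃COO⁻ < R'OH < ClO₄⁻

The more stable X⁻ (or X) is on its own — i.e. the weaker a base it is — the better a leaving group it makes.
ClO₄⁻: pKₐ(HClO₄) ≈ -10
R'OH: pKₐ(R'OH₂⁺) ≈ -2.4
CF₃COO⁻: pKₐ(CF₃COOH) ≈ 0.2
CH₃CH₂O⁻: pKₐ(CH₃CH₂OH) ≈ 16
NH₂⁻: pKₐ(NH₃) ≈ 38
CH₃⁻: pKₐ(CH₄) ≈ 48
Listed from poorest to best leaving group as asked.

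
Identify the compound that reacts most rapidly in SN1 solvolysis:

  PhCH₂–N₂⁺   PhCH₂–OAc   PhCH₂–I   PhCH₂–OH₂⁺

PhCH₂–N₂⁺

The skeletons are identical, so relative rate is governed entirely by leaving-group ability.
A good leaving group is a weak base: the lower the pKₐ of its conjugate acid, the more readily it departs.
PhCH₂–N₂⁺ loses N₂: no meaningful conjugate acid; N₂ departs as an exceptionally stable neutral molecule
PhCH₂–I loses I⁻: pKₐ(HI) ≈ -10
PhCH₂–OH₂⁺ loses H₂O: pKₐ(H₃O⁺) ≈ -1.7
PhCH₂–OAc loses AcO⁻: pKₐ(CH₃COOH) ≈ 4.8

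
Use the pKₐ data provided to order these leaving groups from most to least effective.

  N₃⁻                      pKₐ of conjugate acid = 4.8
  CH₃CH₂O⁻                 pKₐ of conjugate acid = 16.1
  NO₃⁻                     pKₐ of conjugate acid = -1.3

Lower conjugate-acid pKₐ ⇒ weaker base ⇒ better leaving group.
Sorting by the given values: NO₃⁻ (-1.3), N₃⁻ (4.8), CH₃CH₂O⁻ (16.1).

NO₃⁻ > N₃⁻ > CH₃CH₂O⁻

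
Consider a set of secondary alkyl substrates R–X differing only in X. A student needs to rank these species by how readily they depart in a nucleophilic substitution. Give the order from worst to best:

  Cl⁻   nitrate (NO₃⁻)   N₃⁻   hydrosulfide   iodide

hydrosulfide < N₃⁻ < nitrate (NO₃⁻) < Cl⁻ < iodide

Leaving-group ability tracks the stability of the departed species; conjugate-acid pKₐ is the usual yardstick (lower pKₐ → better LG).
iodide: pKₐ(HI) ≈ -10
Cl⁻: pKₐ(HCl) ≈ -7 — moderately weak base
nitrate (NO₃⁻): pKₐ(HNO₃) ≈ -1.3 — resonance-delocalised over three oxygens
N₃⁻: pKₐ(HN₃) ≈ 4.7 — linear, resonance-stabilised
hydrosulfide: pKₐ(H₂S) ≈ 7 — larger and more polarisable than the oxygen analogue
Reversing gives the worst-to-best order requested.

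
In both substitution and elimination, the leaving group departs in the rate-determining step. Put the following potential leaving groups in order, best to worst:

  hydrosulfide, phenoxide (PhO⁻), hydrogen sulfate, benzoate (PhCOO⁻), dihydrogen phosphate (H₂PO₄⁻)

hydrogen sulfate > dihydrogen phosphate (H₂PO₄⁻) > benzoate (PhCOO⁻) > hydrosulfide > phenoxide (PhO⁻)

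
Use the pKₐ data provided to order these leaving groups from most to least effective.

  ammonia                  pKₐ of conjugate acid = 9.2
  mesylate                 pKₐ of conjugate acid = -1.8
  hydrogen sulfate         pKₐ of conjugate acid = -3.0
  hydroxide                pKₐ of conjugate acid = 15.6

Lower conjugate-acid pKₐ ⇒ weaker base ⇒ better leaving group.
Sorting by the given values: hydrogen sulfate (-3.0), mesylate (-1.8), ammonia (9.2), hydroxide (15.6).

hydrogen sulfate > mesylate > ammonia > hydroxide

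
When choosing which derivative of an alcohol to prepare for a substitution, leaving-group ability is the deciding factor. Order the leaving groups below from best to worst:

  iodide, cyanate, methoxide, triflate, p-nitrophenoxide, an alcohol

triflate: pKₐ(CF₃SO₃H (triflic acid)) ≈ -14
iodide: pKₐ(HI) ≈ -10
an alcohol: pKₐ(R'OH₂⁺) ≈ -2.4
cyanate: pKₐ(HOCN) ≈ 3.5
p-nitrophenoxide: pKₐ(p-nitrophenol) ≈ 7.2
methoxide: pKₐ(CH₃OH) ≈ 15.5

triflate > iodide > an alcohol > cyanate > p-nitrophenoxide > methoxide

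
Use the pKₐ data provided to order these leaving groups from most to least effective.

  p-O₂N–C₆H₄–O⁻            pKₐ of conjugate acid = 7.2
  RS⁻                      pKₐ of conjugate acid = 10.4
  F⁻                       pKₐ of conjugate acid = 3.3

Lower conjugate-acid pKₐ ⇒ weaker base ⇒ better leaving group.
Sorting by the given values: F⁻ (3.3), p-O₂N–C₆H₄–O⁻ (7.2), RS⁻ (10.4).

F⁻ > p-O₂N–C₆H₄–O⁻ > RS⁻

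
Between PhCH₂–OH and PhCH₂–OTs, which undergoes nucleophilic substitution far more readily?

From PhCH₂–OH the departing group would be OH⁻ (pKₐ(H₂O) ≈ 15.7). Strong base; essentially never leaves without prior activation.
From PhCH₂–OTs the leaving group is OTs⁻ (pKₐ(p-CH₃C₆H₄SO₃H (TsOH)) ≈ -2.8). Resonance-delocalised arenesulfonate.
(In practice PhCH₂–OTs is made from PhCH₂–OH by treatment with TsCl / pyridine, converting the hydroxyl into a tosylate.)

PhCH₂–OTs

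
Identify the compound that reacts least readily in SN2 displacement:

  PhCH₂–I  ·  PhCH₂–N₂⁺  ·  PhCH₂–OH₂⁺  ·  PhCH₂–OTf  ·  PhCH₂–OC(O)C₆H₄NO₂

Identical carbon frameworks mean the comparison reduces to leaving-group quality.
The more stable X⁻ (or X) is on its own — i.e. the weaker a base it is — the better a leaving group it makes.
PhCH₂–N₂⁺ loses N₂: no meaningful conjugate acid; N₂ departs as an exceptionally stable neutral molecule
PhCH₂–OTf loses OTf⁻: pKₐ(CF₃SO₃H (triflic acid)) ≈ -14
PhCH₂–I loses I⁻: pKₐ(HI) ≈ -10
PhCH₂–OH₂⁺ loses H₂O: pKₐ(H₃O⁺) ≈ -1.7
PhCH₂–OC(O)C₆H₄NO₂ loses p-O₂N–C₆H₄–COO⁻: pKₐ(p-nitrobenzoic acid) ≈ 3.4

PhCH₂–OC(O)C₆H₄NO₂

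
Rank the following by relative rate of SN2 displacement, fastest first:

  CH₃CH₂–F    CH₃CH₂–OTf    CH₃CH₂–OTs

CH₃CH₂–OTf > CH₃CH₂–OTs > CH₃CH₂–F

With the same alkyl group throughout, only the leaving group differentiates the rates.
Leaving-group ability tracks the stability of the departed species; conjugate-acid pKₐ is the usual yardstick (lower pKₐ → better LG).
CH₃CH₂–OTf loses OTf⁻: pKₐ(CF₃SO₃H (triflic acid)) ≈ -14
CH₃CH₂–OTs loses OTs⁻: pKₐ(p-CH₃C₆H₄SO₃H (TsOH)) ≈ -2.8
CH₃CH₂–F loses F⁻: pKₐ(HF) ≈ 3.2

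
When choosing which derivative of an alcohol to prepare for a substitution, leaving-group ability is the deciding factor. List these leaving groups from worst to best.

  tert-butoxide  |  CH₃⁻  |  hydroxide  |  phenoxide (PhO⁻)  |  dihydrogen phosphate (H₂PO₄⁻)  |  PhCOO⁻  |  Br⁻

Leaving-group ability tracks the stability of the departed species; conjugate-acid pKₐ is the usual yardstick (lower pKₐ → better LG).
Br⁻: pKₐ(HBr) ≈ -9
dihydrogen phosphate (H₂PO₄⁻): pKₐ(H₃PO₄) ≈ 2.1
PhCOO⁻: pKₐ(C₆H₅COOH) ≈ 4.2
phenoxide (PhO⁻): pKₐ(C₆H₅OH (phenol)) ≈ 10
hydroxide: pKₐ(H₂O) ≈ 15.7
tert-butoxide: pKₐ(t-BuOH) ≈ 18
CH₃⁻: pKₐ(CH₄) ≈ 48
The question asks for worst first, so the sequence is read in increasing leaving-group ability.

CH₃⁻ < tert-butoxide < hydroxide < phenoxide (PhO⁻) < PhCOO⁻ < dihydrogen phosphate (H₂PO₄⁻) < Br⁻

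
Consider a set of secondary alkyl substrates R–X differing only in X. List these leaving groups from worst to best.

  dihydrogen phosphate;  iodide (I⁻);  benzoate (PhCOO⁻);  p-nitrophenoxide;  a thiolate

Rank by basicity of the departing species: weakest base leaves most easily.
iodide (I⁻): pKₐ(HI) ≈ -10 — large, highly polarisable; very weak base
dihydrogen phosphate: pKₐ(H₃PO₄) ≈ 2.1 — moderate base; biological leaving group after further activation
benzoate (PhCOO⁻): pKₐ(C₆H₅COOH) ≈ 4.2
p-nitrophenoxide: pKₐ(p-nitrophenol) ≈ 7.2 — nitro group delocalises the charge; the classic chromogenic LG
a thiolate: pKₐ(RSH (a thiol)) ≈ 10.5 — moderately basic; rarely leaves without activation
Reversing gives the worst-to-best order requested.

a thiolate < p-nitrophenoxide < benzoate (PhCOO⁻) < dihydrogen phosphate < iodide (I⁻)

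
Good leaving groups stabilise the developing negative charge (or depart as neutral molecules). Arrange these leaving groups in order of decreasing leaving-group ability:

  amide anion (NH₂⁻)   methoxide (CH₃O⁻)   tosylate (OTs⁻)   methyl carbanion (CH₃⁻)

Rank by basicity of the departing species: weakest base leaves most easily.
tosylate (OTs⁻): pKₐ(p-CH₃C₆H₄SO₃H (TsOH)) ≈ -2.8 — resonance-delocalised arenesulfonate
methoxide (CH₃O⁻): pKₐ(CH₃OH) ≈ 15.5
amide anion (NH₂⁻): pKₐ(NH₃) ≈ 38 — extremely strong base; never a leaving group
methyl carbanion (CH₃⁻): pKₐ(CH₄) ≈ 48 — unstabilised carbanion; the worst conceivable leaving group

tosylate (OTs⁻) > methoxide (CH₃O⁻) > amide anion (NH₂⁻) > methyl carbanion (CH₃⁻)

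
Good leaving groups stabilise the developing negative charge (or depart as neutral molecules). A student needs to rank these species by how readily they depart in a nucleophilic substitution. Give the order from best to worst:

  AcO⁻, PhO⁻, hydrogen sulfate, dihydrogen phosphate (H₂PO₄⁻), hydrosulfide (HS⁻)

The more stable X⁻ (or X) is on its own — i.e. the weaker a base it is — the better a leaving group it makes.
hydrogen sulfate: pKₐ(H₂SO₄) ≈ -3 — conjugate base of a strong mineral acid
dihydrogen phosphate (H₂PO₄⁻): pKₐ(H₃PO₄) ≈ 2.1 — moderate base; biological leaving group after further activation
AcO⁻: pKₐ(CH₃COOH) ≈ 4.8
hydrosulfide (HS⁻): pKₐ(H₂S) ≈ 7 — larger and more polarisable than the oxygen analogue
PhO⁻: pKₐ(C₆H₅OH (phenol)) ≈ 10 — resonance into the ring helps, but still a poor LG

hydrogen sulfate > dihydrogen phosphate (H₂PO₄⁻) > AcO⁻ > hydrosulfide (HS⁻) > PhO⁻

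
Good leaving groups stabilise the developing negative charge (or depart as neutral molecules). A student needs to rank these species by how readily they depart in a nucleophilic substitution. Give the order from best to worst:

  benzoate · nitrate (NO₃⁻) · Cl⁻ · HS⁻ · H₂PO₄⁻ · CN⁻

Leaving-group ability tracks the stability of the departed species; conjugate-acid pKₐ is the usual yardstick (lower pKₐ → better LG).
Cl⁻: pKₐ(HCl) ≈ -7 — moderately weak base
nitrate (NO₃⁻): pKₐ(HNO₃) ≈ -1.3 — resonance-delocalised over three oxygens
H₂PO₄⁻: pKₐ(H₃PO₄) ≈ 2.1
benzoate: pKₐ(C₆H₅COOH) ≈ 4.2 — aryl carboxylate
HS⁻: pKₐ(H₂S) ≈ 7
CN⁻: pKₐ(HCN) ≈ 9.2 — sp carbon stabilises the charge somewhat, but still a poor LG

Cl⁻ > nitrate (NO₃⁻) > H₂PO₄⁻ > benzoate > HS⁻ > CN⁻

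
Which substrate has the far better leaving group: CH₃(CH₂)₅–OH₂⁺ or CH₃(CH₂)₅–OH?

CH₃(CH₂)₅–OH₂⁺

From CH₃(CH₂)₅–OH the departing group would be OH⁻ (pKₐ(H₂O) ≈ 15.7). Strong base; essentially never leaves without prior activation.
From CH₃(CH₂)₅–OH₂⁺ the leaving group is H₂O (pKₐ(H₃O⁺) ≈ -1.7). Neutral; leaves from a protonated alcohol (R–OH₂⁺).
(In practice CH₃(CH₂)₅–OH₂⁺ is made from CH₃(CH₂)₅–OH by protonation with strong acid, converting the leaving group from hydroxide to neutral water.)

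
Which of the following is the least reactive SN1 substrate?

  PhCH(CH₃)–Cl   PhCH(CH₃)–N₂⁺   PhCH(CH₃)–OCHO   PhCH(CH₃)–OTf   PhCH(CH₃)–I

With the same alkyl group throughout, only the leaving group differentiates the rates.
The more stable X⁻ (or X) is on its own — i.e. the weaker a base it is — the better a leaving group it makes.
PhCH(CH₃)–N₂⁺ loses N₂: no meaningful conjugate acid; N₂ departs as an exceptionally stable neutral molecule
PhCH(CH₃)–OTf loses OTf⁻: pKₐ(CF₃SO₃H (triflic acid)) ≈ -14
PhCH(CH₃)–I loses I⁻: pKₐ(HI) ≈ -10
PhCH(CH₃)–Cl loses Cl⁻: pKₐ(HCl) ≈ -7
PhCH(CH₃)–OCHO loses HCOO⁻: pKₐ(HCOOH) ≈ 3.8

PhCH(CH₃)–OCHO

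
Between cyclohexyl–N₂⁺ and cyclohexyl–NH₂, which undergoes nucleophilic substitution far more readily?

From cyclohexyl–NH₂ the departing group would be NH₂⁻ (pKₐ(NH₃) ≈ 38). Extremely strong base; never a leaving group.
From cyclohexyl–N₂⁺ the leaving group is N₂ (no meaningful conjugate acid; N₂ departs as an exceptionally stable neutral molecule).
(In practice cyclohexyl–N₂⁺ is made from cyclohexyl–NH₂ by diazotisation (NaNO₂ / HCl, 0 °C), generating a diazonium salt that expels N₂.)

cyclohexyl–N₂⁺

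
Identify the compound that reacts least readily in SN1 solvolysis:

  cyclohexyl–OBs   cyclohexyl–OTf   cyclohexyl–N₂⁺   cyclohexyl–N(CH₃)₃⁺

Identical carbon frameworks mean the comparison reduces to leaving-group quality.
Leaving-group ability tracks the stability of the departed species; conjugate-acid pKₐ is the usual yardstick (lower pKₐ → better LG).
cyclohexyl–N₂⁺ loses N₂: no meaningful conjugate acid; N₂ departs as an exceptionally stable neutral molecule
cyclohexyl–OTf loses OTf⁻: pKₐ(CF₃SO₃H (triflic acid)) ≈ -14
cyclohexyl–OBs loses OBs⁻: pKₐ(p-BrC₆H₄SO₃H) ≈ -2.8
cyclohexyl–N(CH₃)₃⁺ loses NR'₃: pKₐ(R'₃NH⁺) ≈ 10.7

cyclohexyl–N(CH₃)₃⁺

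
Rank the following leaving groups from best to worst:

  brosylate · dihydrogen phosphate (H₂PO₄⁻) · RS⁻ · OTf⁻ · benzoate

OTf⁻ > brosylate > dihydrogen phosphate (H₂PO₄⁻) > benzoate > RS⁻

OTf⁻: pKₐ(CF₃SO₃H (triflic acid)) ≈ -14
brosylate: pKₐ(p-BrC₆H₄SO₃H) ≈ -2.8
dihydrogen phosphate (H₂PO₄⁻): pKₐ(H₃PO₄) ≈ 2.1
benzoate: pKₐ(C₆H₅COOH) ≈ 4.2
RS⁻: pKₐ(RSH (a thiol)) ≈ 10.5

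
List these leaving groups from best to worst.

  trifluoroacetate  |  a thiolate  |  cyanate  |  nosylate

A good leaving group is a weak base: the lower the pKₐ of its conjugate acid, the more readily it departs.
nosylate: pKₐ(p-O₂NC₆H₄SO₃H) ≈ -3.5
trifluoroacetate: pKₐ(CF₃COOH) ≈ 0.2
cyanate: pKₐ(HOCN) ≈ 3.5
a thiolate: pKₐ(RSH (a thiol)) ≈ 10.5

nosylate > trifluoroacetate > cyanate > a thiolate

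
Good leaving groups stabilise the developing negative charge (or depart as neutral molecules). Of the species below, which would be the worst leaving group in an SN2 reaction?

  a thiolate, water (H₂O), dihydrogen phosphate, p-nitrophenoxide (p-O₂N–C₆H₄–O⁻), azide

Rank by basicity of the departing species: weakest base leaves most easily.
water (H₂O): pKₐ(H₃O⁺) ≈ -1.7
dihydrogen phosphate: pKₐ(H₃PO₄) ≈ 2.1
azide: pKₐ(HN₃) ≈ 4.7
p-nitrophenoxide (p-O₂N–C₆H₄–O⁻): pKₐ(p-nitrophenol) ≈ 7.2
a thiolate: pKₐ(RSH (a thiol)) ≈ 10.5

a thiolate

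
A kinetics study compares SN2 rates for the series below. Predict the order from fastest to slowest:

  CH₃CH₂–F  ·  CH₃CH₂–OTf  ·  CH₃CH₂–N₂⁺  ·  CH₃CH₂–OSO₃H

CH₃CH₂–N₂⁺ > CH₃CH₂–OTf > CH₃CH₂–OSO₃H > CH₃CH₂–F

Identical carbon frameworks mean the comparison reduces to leaving-group quality.
The more stable X⁻ (or X) is on its own — i.e. the weaker a base it is — the better a leaving group it makes.
CH₃CH₂–N₂⁺ loses N₂: no meaningful conjugate acid; N₂ departs as an exceptionally stable neutral molecule
CH₃CH₂–OTf loses OTf⁻: pKₐ(CF₃SO₃H (triflic acid)) ≈ -14
CH₃CH₂–OSO₃H loses HSO₄⁻: pKₐ(H₂SO₄) ≈ -3
CH₃CH₂–F loses F⁻: pKₐ(HF) ≈ 3.2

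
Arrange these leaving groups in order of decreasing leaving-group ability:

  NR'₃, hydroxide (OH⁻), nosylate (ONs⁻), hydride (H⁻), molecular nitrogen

Leaving-group ability tracks the stability of the departed species; conjugate-acid pKₐ is the usual yardstick (lower pKₐ → better LG).
molecular nitrogen: no meaningful conjugate acid; N₂ departs as an exceptionally stable neutral molecule
nosylate (ONs⁻): pKₐ(p-O₂NC₆H₄SO₃H) ≈ -3.5
NR'₃: pKₐ(R'₃NH⁺) ≈ 10.7 — neutral but still a fairly strong base; Hofmann-elimination LG
hydroxide (OH⁻): pKₐ(H₂O) ≈ 15.7
hydride (H⁻): pKₐ(H₂) ≈ 36

molecular nitrogen > nosylate (ONs⁻) > NR'₃ > hydroxide (OH⁻) > hydride (H⁻)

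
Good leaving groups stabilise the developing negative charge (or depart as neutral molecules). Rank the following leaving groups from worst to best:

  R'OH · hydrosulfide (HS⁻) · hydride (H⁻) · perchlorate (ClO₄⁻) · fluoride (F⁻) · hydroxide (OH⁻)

hydride (H⁻) < hydroxide (OH⁻) < hydrosulfide (HS⁻) < fluoride (F⁻) < R'OH < perchlorate (ClO₄⁻)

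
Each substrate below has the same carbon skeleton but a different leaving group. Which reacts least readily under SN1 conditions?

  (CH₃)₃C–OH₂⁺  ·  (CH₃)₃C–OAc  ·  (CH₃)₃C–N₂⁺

Same R in every case — rank the leaving groups.
Rank by basicity of the departing species: weakest base leaves most easily.
(CH₃)₃C–N₂⁺ loses N₂: no meaningful conjugate acid; N₂ departs as an exceptionally stable neutral molecule
(CH₃)₃C–OH₂⁺ loses H₂O: pKₐ(H₃O⁺) ≈ -1.7
(CH₃)₃C–OAc loses AcO⁻: pKₐ(CH₃COOH) ≈ 4.8

(CH₃)₃C–OAc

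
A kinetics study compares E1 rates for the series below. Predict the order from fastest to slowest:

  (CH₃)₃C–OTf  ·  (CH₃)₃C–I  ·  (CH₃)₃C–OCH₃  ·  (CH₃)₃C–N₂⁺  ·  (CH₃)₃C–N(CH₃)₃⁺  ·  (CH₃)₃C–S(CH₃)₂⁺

(CH₃)₃C–N₂⁺ > (CH₃)₃C–OTf > (CH₃)₃C–I > (CH₃)₃C–S(CH₃)₂⁺ > (CH₃)₃C–N(CH₃)₃⁺ > (CH₃)₃C–OCH₃

With the same alkyl group throughout, only the leaving group differentiates the rates.
Leaving-group ability tracks the stability of the departed species; conjugate-acid pKₐ is the usual yardstick (lower pKₐ → better LG).
(CH₃)₃C–N₂⁺ loses N₂: no meaningful conjugate acid; N₂ departs as an exceptionally stable neutral molecule
(CH₃)₃C–OTf loses OTf⁻: pKₐ(CF₃SO₃H (triflic acid)) ≈ -14
(CH₃)₃C–I loses I⁻: pKₐ(HI) ≈ -10
(CH₃)₃C–S(CH₃)₂⁺ loses SR'₂: pKₐ(R'₂SH⁺) ≈ -7
(CH₃)₃C–N(CH₃)₃⁺ loses NR'₃: pKₐ(R'₃NH⁺) ≈ 10.7
(CH₃)₃C–OCH₃ loses CH₃O⁻: pKₐ(CH₃OH) ≈ 15.5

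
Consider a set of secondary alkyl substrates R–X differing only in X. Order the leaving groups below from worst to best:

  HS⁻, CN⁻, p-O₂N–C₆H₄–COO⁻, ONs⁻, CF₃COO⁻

CN⁻ < HS⁻ < p-O₂N–C₆H₄–COO⁻ < CF₃COO⁻ < ONs⁻

The more stable X⁻ (or X) is on its own — i.e. the weaker a base it is — the better a leaving group it makes.
ONs⁻: pKₐ(p-O₂NC₆H₄SO₃H) ≈ -3.5 — p-nitro group further stabilises the sulfonate
CF₃COO⁻: pKₐ(CF₃COOH) ≈ 0.2 — strongly electron-withdrawing CF₃ stabilises the carboxylate
p-O₂N–C₆H₄–COO⁻: pKₐ(p-nitrobenzoic acid) ≈ 3.4 — electron-withdrawing nitro group stabilises the carboxylate
HS⁻: pKₐ(H₂S) ≈ 7 — larger and more polarisable than the oxygen analogue
CN⁻: pKₐ(HCN) ≈ 9.2
Reversing gives the worst-to-best order requested.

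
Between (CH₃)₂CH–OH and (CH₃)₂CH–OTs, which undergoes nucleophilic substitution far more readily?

From (CH₃)₂CH–OH the departing group would be OH⁻ (pKₐ(H₂O) ≈ 15.7). Strong base; essentially never leaves without prior activation.
From (CH₃)₂CH–OTs the leaving group is OTs⁻ (pKₐ(p-CH₃C₆H₄SO₃H (TsOH)) ≈ -2.8). Resonance-delocalised arenesulfonate.
(In practice (CH₃)₂CH–OTs is made from (CH₃)₂CH–OH by treatment with TsCl / pyridine, converting the hydroxyl into a tosylate.)

(CH₃)₂CH–OTs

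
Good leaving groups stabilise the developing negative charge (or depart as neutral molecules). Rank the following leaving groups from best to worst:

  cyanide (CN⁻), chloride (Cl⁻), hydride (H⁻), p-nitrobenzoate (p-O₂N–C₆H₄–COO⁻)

chloride (Cl⁻) > p-nitrobenzoate (p-O₂N–C₆H₄–COO⁻) > cyanide (CN⁻) > hydride (H⁻)

The more stable X⁻ (or X) is on its own — i.e. the weaker a base it is — the better a leaving group it makes.
chloride (Cl⁻): pKₐ(HCl) ≈ -7 — moderately weak base
p-nitrobenzoate (p-O₂N–C₆H₄–COO⁻): pKₐ(p-nitrobenzoic acid) ≈ 3.4
cyanide (CN⁻): pKₐ(HCN) ≈ 9.2
hydride (H⁻): pKₐ(H₂) ≈ 36 — extremely strong base; leaves only in special hydride-transfer contexts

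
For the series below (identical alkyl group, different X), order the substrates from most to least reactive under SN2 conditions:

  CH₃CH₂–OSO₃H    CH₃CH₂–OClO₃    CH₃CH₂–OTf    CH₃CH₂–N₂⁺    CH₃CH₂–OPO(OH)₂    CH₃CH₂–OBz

CH₃CH₂–N₂⁺ > CH₃CH₂–OTf > CH₃CH₂–OClO₃ > CH₃CH₂–OSO₃H > CH₃CH₂–OPO(OH)₂ > CH₃CH₂–OBz

Identical carbon frameworks mean the comparison reduces to leaving-group quality.
Rank by basicity of the departing species: weakest base leaves most easily.
CH₃CH₂–N₂⁺ loses N₂: no meaningful conjugate acid; N₂ departs as an exceptionally stable neutral molecule
CH₃CH₂–OTf loses OTf⁻: pKₐ(CF₃SO₃H (triflic acid)) ≈ -14
CH₃CH₂–OClO₃ loses ClO₄⁻: pKₐ(HClO₄) ≈ -10
CH₃CH₂–OSO₃H loses HSO₄⁻: pKₐ(H₂SO₄) ≈ -3
CH₃CH₂–OPO(OH)₂ loses H₂PO₄⁻: pKₐ(H₃PO₄) ≈ 2.1
CH₃CH₂–OBz loses PhCOO⁻: pKₐ(C₆H₅COOH) ≈ 4.2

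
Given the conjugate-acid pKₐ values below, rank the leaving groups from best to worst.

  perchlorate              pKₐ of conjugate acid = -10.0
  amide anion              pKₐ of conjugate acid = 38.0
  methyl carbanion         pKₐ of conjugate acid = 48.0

Lower conjugate-acid pKₐ ⇒ weaker base ⇒ better leaving group.
Sorting by the given values: perchlorate (-10.0), amide anion (38.0), methyl carbanion (48.0).

perchlorate > amide anion > methyl carbanion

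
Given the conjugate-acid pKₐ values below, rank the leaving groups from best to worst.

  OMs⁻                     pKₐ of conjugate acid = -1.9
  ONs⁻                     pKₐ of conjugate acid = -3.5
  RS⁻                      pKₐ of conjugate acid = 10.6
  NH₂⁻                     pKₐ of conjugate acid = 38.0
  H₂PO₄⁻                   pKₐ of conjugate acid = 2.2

Lower conjugate-acid pKₐ ⇒ weaker base ⇒ better leaving group.
Sorting by the given values: ONs⁻ (-3.5), OMs⁻ (-1.9), H₂PO₄⁻ (2.2), RS⁻ (10.6), NH₂⁻ (38.0).

ONs⁻ > OMs⁻ > H₂PO₄⁻ > RS⁻ > NH₂⁻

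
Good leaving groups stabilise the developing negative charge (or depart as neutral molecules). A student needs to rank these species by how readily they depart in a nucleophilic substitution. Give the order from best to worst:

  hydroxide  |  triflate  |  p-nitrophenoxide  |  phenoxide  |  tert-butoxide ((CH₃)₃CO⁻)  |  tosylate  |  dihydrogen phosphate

triflate: pKₐ(CF₃SO₃H (triflic acid)) ≈ -14 — charge spread over three oxygens and a CF₃ group; the premier leaving group in synthesis
tosylate: pKₐ(p-CH₃C₆H₄SO₃H (TsOH)) ≈ -2.8 — resonance-delocalised arenesulfonate
dihydrogen phosphate: pKₐ(H₃PO₄) ≈ 2.1 — moderate base; biological leaving group after further activation
p-nitrophenoxide: pKₐ(p-nitrophenol) ≈ 7.2 — nitro group delocalises the charge; the classic chromogenic LG
phenoxide: pKₐ(C₆H₅OH (phenol)) ≈ 10 — resonance into the ring helps, but still a poor LG
hydroxide: pKₐ(H₂O) ≈ 15.7
tert-butoxide ((CH₃)₃CO⁻): pKₐ(t-BuOH) ≈ 18 — bulky, strongly basic alkoxide

triflate > tosylate > dihydrogen phosphate > p-nitrophenoxide > phenoxide > hydroxide > tert-butoxide ((CH₃)₃CO⁻)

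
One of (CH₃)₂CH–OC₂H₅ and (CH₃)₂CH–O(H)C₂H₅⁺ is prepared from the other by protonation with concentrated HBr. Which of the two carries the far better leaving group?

(CH₃)₂CH–O(H)C₂H₅⁺

From (CH₃)₂CH–OC₂H₅ the departing group would be CH₃CH₂O⁻ (pKₐ(CH₃CH₂OH) ≈ 16). Strong base; alkoxides do not leave unassisted.
From (CH₃)₂CH–O(H)C₂H₅⁺ the leaving group is R'OH (pKₐ(R'OH₂⁺) ≈ -2.4). Neutral; leaves from a protonated ether (an oxonium ion, R–O(H)R'⁺).
Protonation with concentrated HBr works by allowing neutral ethanol, rather than ethoxide, to depart, making (CH₃)₂CH–O(H)C₂H₅⁺ enormously more reactive.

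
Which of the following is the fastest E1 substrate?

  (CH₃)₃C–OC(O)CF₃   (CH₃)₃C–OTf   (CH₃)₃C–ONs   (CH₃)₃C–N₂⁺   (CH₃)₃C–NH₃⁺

The skeletons are identical, so relative rate is governed entirely by leaving-group ability.
A good leaving group is a weak base: the lower the pKₐ of its conjugate acid, the more readily it departs.
(CH₃)₃C–N₂⁺ loses N₂: no meaningful conjugate acid; N₂ departs as an exceptionally stable neutral molecule
(CH₃)₃C–OTf loses OTf⁻: pKₐ(CF₃SO₃H (triflic acid)) ≈ -14
(CH₃)₃C–ONs loses ONs⁻: pKₐ(p-O₂NC₆H₄SO₃H) ≈ -3.5
(CH₃)₃C–OC(O)CF₃ loses CF₃COO⁻: pKₐ(CF₃COOH) ≈ 0.2
(CH₃)₃C–NH₃⁺ loses NH₃: pKₐ(NH₄⁺) ≈ 9.2

(CH₃)₃C–N₂⁺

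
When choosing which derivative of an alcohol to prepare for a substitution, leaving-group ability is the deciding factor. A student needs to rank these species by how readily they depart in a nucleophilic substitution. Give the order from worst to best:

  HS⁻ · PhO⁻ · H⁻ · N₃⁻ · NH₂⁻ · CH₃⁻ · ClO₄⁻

CH₃⁻ < NH₂⁻ < H⁻ < PhO⁻ < HS⁻ < N₃⁻ < ClO₄⁻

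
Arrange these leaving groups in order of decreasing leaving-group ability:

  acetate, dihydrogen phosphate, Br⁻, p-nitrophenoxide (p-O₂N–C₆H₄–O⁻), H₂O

Br⁻ > H₂O > dihydrogen phosphate > acetate > p-nitrophenoxide (p-O₂N–C₆H₄–O⁻)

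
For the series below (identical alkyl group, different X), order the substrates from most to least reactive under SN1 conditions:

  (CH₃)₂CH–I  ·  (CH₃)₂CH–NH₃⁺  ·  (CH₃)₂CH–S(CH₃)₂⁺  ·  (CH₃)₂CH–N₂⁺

(CH₃)₂CH–N₂⁺ > (CH₃)₂CH–I > (CH₃)₂CH–S(CH₃)₂⁺ > (CH₃)₂CH–NH₃⁺

With the same alkyl group throughout, only the leaving group differentiates the rates.
Leaving-group ability tracks the stability of the departed species; conjugate-acid pKₐ is the usual yardstick (lower pKₐ → better LG).
(CH₃)₂CH–N₂⁺ loses N₂: no meaningful conjugate acid; N₂ departs as an exceptionally stable neutral molecule
(CH₃)₂CH–I loses I⁻: pKₐ(HI) ≈ -10
(CH₃)₂CH–S(CH₃)₂⁺ loses SR'₂: pKₐ(R'₂SH⁺) ≈ -7
(CH₃)₂CH–NH₃⁺ loses NH₃: pKₐ(NH₄⁺) ≈ 9.2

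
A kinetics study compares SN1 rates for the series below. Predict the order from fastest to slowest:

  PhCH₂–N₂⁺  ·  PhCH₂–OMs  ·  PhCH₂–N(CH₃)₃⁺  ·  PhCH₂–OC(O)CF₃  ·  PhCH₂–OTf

PhCH₂–N₂⁺ > PhCH₂–OTf > PhCH₂–OMs > PhCH₂–OC(O)CF₃ > PhCH₂–N(CH₃)₃⁺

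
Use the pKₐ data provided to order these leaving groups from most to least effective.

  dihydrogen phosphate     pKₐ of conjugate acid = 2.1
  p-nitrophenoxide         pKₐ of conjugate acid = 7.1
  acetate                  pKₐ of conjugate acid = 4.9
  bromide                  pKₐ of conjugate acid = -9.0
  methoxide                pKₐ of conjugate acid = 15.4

Lower conjugate-acid pKₐ ⇒ weaker base ⇒ better leaving group.
Sorting by the given values: bromide (-9.0), dihydrogen phosphate (2.1), acetate (4.9), p-nitrophenoxide (7.1), methoxide (15.4).

bromide > dihydrogen phosphate > acetate > p-nitrophenoxide > methoxide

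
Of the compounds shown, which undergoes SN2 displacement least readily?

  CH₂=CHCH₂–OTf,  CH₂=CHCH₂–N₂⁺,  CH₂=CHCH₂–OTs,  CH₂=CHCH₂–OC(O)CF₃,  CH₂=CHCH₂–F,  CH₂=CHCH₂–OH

CH₂=CHCH₂–OH

The skeletons are identical, so relative rate is governed entirely by leaving-group ability.
Rank by basicity of the departing species: weakest base leaves most easily.
CH₂=CHCH₂–N₂⁺ loses N₂: no meaningful conjugate acid; N₂ departs as an exceptionally stable neutral molecule
CH₂=CHCH₂–OTf loses OTf⁻: pKₐ(CF₃SO₃H (triflic acid)) ≈ -14
CH₂=CHCH₂–OTs loses OTs⁻: pKₐ(p-CH₃C₆H₄SO₃H (TsOH)) ≈ -2.8
CH₂=CHCH₂–OC(O)CF₃ loses CF₃COO⁻: pKₐ(CF₃COOH) ≈ 0.2
CH₂=CHCH₂–F loses F⁻: pKₐ(HF) ≈ 3.2
CH₂=CHCH₂–OH loses OH⁻: pKₐ(H₂O) ≈ 15.7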